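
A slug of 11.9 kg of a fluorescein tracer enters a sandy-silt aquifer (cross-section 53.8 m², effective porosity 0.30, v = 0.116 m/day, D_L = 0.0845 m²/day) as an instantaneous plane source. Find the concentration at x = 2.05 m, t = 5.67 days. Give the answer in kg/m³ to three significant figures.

For an instantaneous plane source, C(x,t) = M/(n_e·A·√(4πDt)) · exp(−(x−vt)²/(4Dt)), with n_e·A the pore (flow) area.
Plume center vt = 0.116 × 5.67 = 0.65772 m, so the well at 2.05 m is 1.39228 m downgradient of the peak.
√(4πDt) = 2.454 m, giving peak height M/(n_e·A·√(4πDt)) = 11.9/(0.30 × 53.8 × 2.454) = 0.3004 kg/m³.
(x−vt)²/(4Dt) = (1.39228)²/(4 × 0.0845 × 5.67) = 1.011; exp(−1.011) = 0.3639.
C = 0.3004 × 0.3639 = 0.109 kg/m³.

0.109 kg/m³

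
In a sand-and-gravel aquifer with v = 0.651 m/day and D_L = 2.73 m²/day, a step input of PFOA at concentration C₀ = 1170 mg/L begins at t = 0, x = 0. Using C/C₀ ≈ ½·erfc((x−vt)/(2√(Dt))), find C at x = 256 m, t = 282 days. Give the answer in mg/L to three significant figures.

38.0 mg/L

For a continuous step input, C/C₀ ≈ ½·erfc((x−vt)/(2√(Dt))).
vt = 0.651 × 282 = 183.582 m and 2√(Dt) = 2√(2.73 × 282) = 55.49 m.
Argument (x−vt)/(2√(Dt)) = (256 − 183.582)/55.49 = 1.305; ½·erfc(1.305) = 0.03248.
C = 1170 × 0.03248 = 38.0 mg/L.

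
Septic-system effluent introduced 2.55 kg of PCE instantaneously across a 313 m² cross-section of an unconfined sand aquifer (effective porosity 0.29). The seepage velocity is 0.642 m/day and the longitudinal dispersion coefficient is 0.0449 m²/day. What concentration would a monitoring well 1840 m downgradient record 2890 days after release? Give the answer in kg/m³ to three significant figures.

0.000441 kg/m³

For an instantaneous plane source, C(x,t) = M/(n_e·A·√(4πDt)) · exp(−(x−vt)²/(4Dt)), with n_e·A the pore (flow) area.
Plume center vt = 0.642 × 2890 = 1855.38 m, so the well at 1840 m is 15.38 m upgradient of the peak.
√(4πDt) = 40.38 m, giving peak height M/(n_e·A·√(4πDt)) = 2.55/(0.29 × 313 × 40.38) = 0.0006957 kg/m³.
(x−vt)²/(4Dt) = (-15.38)²/(4 × 0.0449 × 2890) = 0.4557; exp(−0.4557) = 0.6340.
C = 0.0006957 × 0.6340 = 0.000441 kg/m³.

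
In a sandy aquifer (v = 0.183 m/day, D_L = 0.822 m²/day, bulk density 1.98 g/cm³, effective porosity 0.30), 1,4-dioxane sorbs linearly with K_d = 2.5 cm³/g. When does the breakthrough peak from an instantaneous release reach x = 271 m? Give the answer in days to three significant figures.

25500 days

Retardation factor R = 1 + ρ_b·K_d/n = 1 + 1.98 × 2.5/0.30 = 17.50.
Sorption retards both mechanisms: v_R = v/R = 0.01046 m/day, D_R = D/R = 0.04697 m²/day.
Peak time from v_R²t² + 2D_R t − x² = 0: t = (√(D_R² + v_R²x²) − D_R)/v_R².
√(D_R² + v_R²x²) = √(0.04697² + 0.01046² × 271²) = 2.835; v_R² = 0.0001094.
t = (2.835 − 0.04697)/0.0001094 = 25500 days.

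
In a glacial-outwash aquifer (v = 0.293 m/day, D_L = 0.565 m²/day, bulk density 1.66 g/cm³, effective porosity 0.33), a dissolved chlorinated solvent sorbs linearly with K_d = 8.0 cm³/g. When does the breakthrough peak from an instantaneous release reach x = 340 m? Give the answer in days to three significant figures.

Retardation factor R = 1 + ρ_b·K_d/n = 1 + 1.66 × 8.0/0.33 = 41.24.
Sorption retards both mechanisms: v_R = v/R = 0.007105 m/day, D_R = D/R = 0.01370 m²/day.
Peak time from v_R²t² + 2D_R t − x² = 0: t = (√(D_R² + v_R²x²) − D_R)/v_R².
√(D_R² + v_R²x²) = √(0.01370² + 0.007105² × 340²) = 2.416; v_R² = 5.048e-05.
t = (2.416 − 0.01370)/5.048e-05 = 47600 days.

47600 days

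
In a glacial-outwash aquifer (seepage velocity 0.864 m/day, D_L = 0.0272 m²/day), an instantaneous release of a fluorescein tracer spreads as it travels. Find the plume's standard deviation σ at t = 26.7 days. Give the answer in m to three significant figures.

Dispersive spreading gives a Gaussian with σ² = 2Dt; advection only shifts the center.
σ = √(2 × 0.0272 × 26.7) = 1.21 m.

1.21 m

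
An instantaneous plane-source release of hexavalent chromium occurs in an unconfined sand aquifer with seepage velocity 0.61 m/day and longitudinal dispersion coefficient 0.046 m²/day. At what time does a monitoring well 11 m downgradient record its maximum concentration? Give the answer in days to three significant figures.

17.9 days

For the 1D instantaneous-source solution, setting ∂C/∂t = 0 at fixed x gives v²t² + 2Dt − x² = 0, so t = (√(D² + v²x²) − D)/v².
√(D² + v²x²) = √(0.046² + 0.61² × 11²) = 6.710; v² = 0.3721.
t = (6.710 − 0.046)/0.3721 = 17.9 days (vs. the pure-advection estimate x/v = 18.0 d).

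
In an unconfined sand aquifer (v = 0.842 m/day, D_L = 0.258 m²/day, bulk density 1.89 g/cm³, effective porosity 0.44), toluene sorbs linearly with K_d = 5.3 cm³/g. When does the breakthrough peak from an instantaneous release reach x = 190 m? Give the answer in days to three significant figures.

Retardation factor R = 1 + ρ_b·K_d/n = 1 + 1.89 × 5.3/0.44 = 23.77.
Sorption retards both mechanisms: v_R = v/R = 0.03542 m/day, D_R = D/R = 0.01085 m²/day.
Peak time from v_R²t² + 2D_R t − x² = 0: t = (√(D_R² + v_R²x²) − D_R)/v_R².
√(D_R² + v_R²x²) = √(0.01085² + 0.03542² × 190²) = 6.730; v_R² = 0.001255.
t = (6.730 − 0.01085)/0.001255 = 5350 days.

5350 days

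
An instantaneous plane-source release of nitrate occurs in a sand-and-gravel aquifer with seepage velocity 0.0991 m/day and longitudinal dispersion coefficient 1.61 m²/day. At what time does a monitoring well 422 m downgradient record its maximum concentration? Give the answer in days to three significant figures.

For the 1D instantaneous-source solution, setting ∂C/∂t = 0 at fixed x gives v²t² + 2Dt − x² = 0, so t = (√(D² + v²x²) − D)/v².
√(D² + v²x²) = √(1.61² + 0.0991² × 422²) = 41.85; v² = 0.00982081.
t = (41.85 − 1.61)/0.00982081 = 4100 days (vs. the pure-advection estimate x/v = 4260 d).

4100 days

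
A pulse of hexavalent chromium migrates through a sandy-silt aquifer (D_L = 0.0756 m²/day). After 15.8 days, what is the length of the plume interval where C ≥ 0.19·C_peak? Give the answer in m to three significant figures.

5.63 m

The plume is Gaussian with σ = √(2Dt) = √(2 × 0.0756 × 15.8) = 1.546 m.
C/C_peak = exp(−Δx²/(2σ²)) = 0.19 ⇒ Δx = σ·√(−2 ln 0.19) = 1.546 × 1.822 = 2.817 m.
Width = 2Δx = 5.63 m.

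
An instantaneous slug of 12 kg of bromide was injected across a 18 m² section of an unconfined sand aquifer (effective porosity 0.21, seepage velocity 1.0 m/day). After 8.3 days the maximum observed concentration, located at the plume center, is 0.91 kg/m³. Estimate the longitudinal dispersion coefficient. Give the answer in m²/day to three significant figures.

At the plume center C_max = M/(n_e·A·√(4πDt)), so D = M²/(4πt·(n_e·A·C_max)²).
n_e·A·C_max = 0.21 × 18 × 0.91 = 3.440 kg/m.
D = 12²/(4π × 8.3 × 3.440²) = 0.117 m²/day.

0.117 m²/day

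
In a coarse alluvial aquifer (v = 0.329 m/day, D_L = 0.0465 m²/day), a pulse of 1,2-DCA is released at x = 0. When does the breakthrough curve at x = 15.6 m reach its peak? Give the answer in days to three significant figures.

47.0 days

For the 1D instantaneous-source solution, setting ∂C/∂t = 0 at fixed x gives v²t² + 2Dt − x² = 0, so t = (√(D² + v²x²) − D)/v².
√(D² + v²x²) = √(0.0465² + 0.329² × 15.6²) = 5.133; v² = 0.108241.
t = (5.133 − 0.0465)/0.108241 = 47.0 days (vs. the pure-advection estimate x/v = 47.4 d).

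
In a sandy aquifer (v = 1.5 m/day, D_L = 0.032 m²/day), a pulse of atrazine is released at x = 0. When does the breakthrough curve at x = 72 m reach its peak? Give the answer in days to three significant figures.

48.0 days

For the 1D instantaneous-source solution, setting ∂C/∂t = 0 at fixed x gives v²t² + 2Dt − x² = 0, so t = (√(D² + v²x²) − D)/v².
√(D² + v²x²) = √(0.032² + 1.5² × 72²) = 108.0; v² = 2.25.
t = (108.0 − 0.032)/2.25 = 48.0 days (vs. the pure-advection estimate x/v = 48.0 d).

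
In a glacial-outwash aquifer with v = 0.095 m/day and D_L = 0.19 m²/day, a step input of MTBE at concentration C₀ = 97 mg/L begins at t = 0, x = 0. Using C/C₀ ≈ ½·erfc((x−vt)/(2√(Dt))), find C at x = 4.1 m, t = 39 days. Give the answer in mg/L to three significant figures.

44.5 mg/L

For a continuous step input, C/C₀ ≈ ½·erfc((x−vt)/(2√(Dt))).
vt = 0.095 × 39 = 3.705 m and 2√(Dt) = 2√(0.19 × 39) = 5.444 m.
Argument (x−vt)/(2√(Dt)) = (4.1 − 3.705)/5.444 = 0.07256; ½·erfc(0.07256) = 0.4591.
C = 97 × 0.4591 = 44.5 mg/L.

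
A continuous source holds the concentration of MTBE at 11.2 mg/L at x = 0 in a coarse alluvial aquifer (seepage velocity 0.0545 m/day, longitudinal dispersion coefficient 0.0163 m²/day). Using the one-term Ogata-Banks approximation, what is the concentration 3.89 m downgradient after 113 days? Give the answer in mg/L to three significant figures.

9.87 mg/L

For a continuous step input, C/C₀ ≈ ½·erfc((x−vt)/(2√(Dt))).
vt = 0.0545 × 113 = 6.1585 m and 2√(Dt) = 2√(0.0163 × 113) = 2.714 m.
Argument (x−vt)/(2√(Dt)) = (3.89 − 6.1585)/2.714 = -0.8359; ½·erfc(-0.8359) = 0.8814.
C = 11.2 × 0.8814 = 9.87 mg/L.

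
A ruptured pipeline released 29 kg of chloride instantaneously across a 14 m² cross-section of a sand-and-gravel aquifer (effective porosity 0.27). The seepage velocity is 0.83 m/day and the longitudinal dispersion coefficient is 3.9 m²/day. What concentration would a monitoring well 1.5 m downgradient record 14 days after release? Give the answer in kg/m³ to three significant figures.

For an instantaneous plane source, C(x,t) = M/(n_e·A·√(4πDt)) · exp(−(x−vt)²/(4Dt)), with n_e·A the pore (flow) area.
Plume center vt = 0.83 × 14 = 11.62 m, so the well at 1.5 m is 10.12 m upgradient of the peak.
√(4πDt) = 26.19 m, giving peak height M/(n_e·A·√(4πDt)) = 29/(0.27 × 14 × 26.19) = 0.2929 kg/m³.
(x−vt)²/(4Dt) = (-10.12)²/(4 × 3.9 × 14) = 0.4689; exp(−0.4689) = 0.6257.
C = 0.2929 × 0.6257 = 0.183 kg/m³.

0.183 kg/m³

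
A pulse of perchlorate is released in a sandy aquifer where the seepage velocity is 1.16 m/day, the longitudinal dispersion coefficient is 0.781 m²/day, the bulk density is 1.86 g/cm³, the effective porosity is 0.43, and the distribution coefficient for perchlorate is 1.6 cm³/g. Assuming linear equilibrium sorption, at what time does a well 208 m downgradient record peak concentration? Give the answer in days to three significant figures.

1420 days

Retardation factor R = 1 + ρ_b·K_d/n = 1 + 1.86 × 1.6/0.43 = 7.921.
Sorption retards both mechanisms: v_R = v/R = 0.1464 m/day, D_R = D/R = 0.09860 m²/day.
Peak time from v_R²t² + 2D_R t − x² = 0: t = (√(D_R² + v_R²x²) − D_R)/v_R².
√(D_R² + v_R²x²) = √(0.09860² + 0.1464² × 208²) = 30.45; v_R² = 0.02143.
t = (30.45 − 0.09860)/0.02143 = 1420 days.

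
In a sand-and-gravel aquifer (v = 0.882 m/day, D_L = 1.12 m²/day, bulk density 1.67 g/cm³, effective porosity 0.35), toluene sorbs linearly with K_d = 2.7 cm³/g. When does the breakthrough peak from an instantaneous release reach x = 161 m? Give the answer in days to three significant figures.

2510 days

Retardation factor R = 1 + ρ_b·K_d/n = 1 + 1.67 × 2.7/0.35 = 13.88.
Sorption retards both mechanisms: v_R = v/R = 0.06354 m/day, D_R = D/R = 0.08069 m²/day.
Peak time from v_R²t² + 2D_R t − x² = 0: t = (√(D_R² + v_R²x²) − D_R)/v_R².
√(D_R² + v_R²x²) = √(0.08069² + 0.06354² × 161²) = 10.23; v_R² = 0.004037.
t = (10.23 − 0.08069)/0.004037 = 2510 days.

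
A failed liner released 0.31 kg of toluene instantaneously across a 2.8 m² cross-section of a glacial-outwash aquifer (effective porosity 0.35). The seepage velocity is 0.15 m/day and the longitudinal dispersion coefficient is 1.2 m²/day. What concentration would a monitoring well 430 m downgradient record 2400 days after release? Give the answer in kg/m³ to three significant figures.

For an instantaneous plane source, C(x,t) = M/(n_e·A·√(4πDt)) · exp(−(x−vt)²/(4Dt)), with n_e·A the pore (flow) area.
Plume center vt = 0.15 × 2400 = 360 m, so the well at 430 m is 70 m downgradient of the peak.
√(4πDt) = 190.2 m, giving peak height M/(n_e·A·√(4πDt)) = 0.31/(0.35 × 2.8 × 190.2) = 0.001663 kg/m³.
(x−vt)²/(4Dt) = (70)²/(4 × 1.2 × 2400) = 0.4253; exp(−0.4253) = 0.6536.
C = 0.001663 × 0.6536 = 0.00109 kg/m³.

0.00109 kg/m³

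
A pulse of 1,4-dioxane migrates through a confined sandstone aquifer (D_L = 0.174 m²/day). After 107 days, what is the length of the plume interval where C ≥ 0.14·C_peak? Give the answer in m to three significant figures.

24.2 m

The plume is Gaussian with σ = √(2Dt) = √(2 × 0.174 × 107) = 6.102 m.
C/C_peak = exp(−Δx²/(2σ²)) = 0.14 ⇒ Δx = σ·√(−2 ln 0.14) = 6.102 × 1.983 = 12.10 m.
Width = 2Δx = 24.2 m.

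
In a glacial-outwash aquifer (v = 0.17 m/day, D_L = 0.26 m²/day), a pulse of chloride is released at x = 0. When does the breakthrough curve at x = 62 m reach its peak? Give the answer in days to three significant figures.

For the 1D instantaneous-source solution, setting ∂C/∂t = 0 at fixed x gives v²t² + 2Dt − x² = 0, so t = (√(D² + v²x²) − D)/v².
√(D² + v²x²) = √(0.26² + 0.17² × 62²) = 10.54; v² = 0.0289.
t = (10.54 − 0.26)/0.0289 = 356 days (vs. the pure-advection estimate x/v = 365 d).

356 days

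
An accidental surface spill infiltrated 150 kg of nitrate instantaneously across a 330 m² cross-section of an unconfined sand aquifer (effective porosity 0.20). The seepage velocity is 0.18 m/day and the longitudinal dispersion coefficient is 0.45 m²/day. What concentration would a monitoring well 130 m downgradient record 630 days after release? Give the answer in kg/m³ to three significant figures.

0.0299 kg/m³

For an instantaneous plane source, C(x,t) = M/(n_e·A·√(4πDt)) · exp(−(x−vt)²/(4Dt)), with n_e·A the pore (flow) area.
Plume center vt = 0.18 × 630 = 113.4 m, so the well at 130 m is 16.6 m downgradient of the peak.
√(4πDt) = 59.69 m, giving peak height M/(n_e·A·√(4πDt)) = 150/(0.20 × 330 × 59.69) = 0.03808 kg/m³.
(x−vt)²/(4Dt) = (16.6)²/(4 × 0.45 × 630) = 0.2430; exp(−0.2430) = 0.7843.
C = 0.03808 × 0.7843 = 0.0299 kg/m³.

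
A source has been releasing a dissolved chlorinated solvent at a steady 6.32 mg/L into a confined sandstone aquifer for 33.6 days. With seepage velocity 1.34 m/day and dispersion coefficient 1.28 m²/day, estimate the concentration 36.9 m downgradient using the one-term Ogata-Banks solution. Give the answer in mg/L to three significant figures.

For a continuous step input, C/C₀ ≈ ½·erfc((x−vt)/(2√(Dt))).
vt = 1.34 × 33.6 = 45.024 m and 2√(Dt) = 2√(1.28 × 33.6) = 13.12 m.
Argument (x−vt)/(2√(Dt)) = (36.9 − 45.024)/13.12 = -0.6192; ½·erfc(-0.6192) = 0.8094.
C = 6.32 × 0.8094 = 5.12 mg/L.

5.12 mg/L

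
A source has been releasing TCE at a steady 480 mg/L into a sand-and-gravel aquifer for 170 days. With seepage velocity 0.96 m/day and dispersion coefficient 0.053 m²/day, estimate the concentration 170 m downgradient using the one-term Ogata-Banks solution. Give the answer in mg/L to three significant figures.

For a continuous step input, C/C₀ ≈ ½·erfc((x−vt)/(2√(Dt))).
vt = 0.96 × 170 = 163.2 m and 2√(Dt) = 2√(0.053 × 170) = 6.003 m.
Argument (x−vt)/(2√(Dt)) = (170 − 163.2)/6.003 = 1.133; ½·erfc(1.133) = 0.05454.
C = 480 × 0.05454 = 26.2 mg/L.

26.2 mg/L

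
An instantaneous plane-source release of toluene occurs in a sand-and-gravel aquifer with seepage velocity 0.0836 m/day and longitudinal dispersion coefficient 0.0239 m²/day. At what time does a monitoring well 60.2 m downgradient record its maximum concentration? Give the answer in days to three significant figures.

For the 1D instantaneous-source solution, setting ∂C/∂t = 0 at fixed x gives v²t² + 2Dt − x² = 0, so t = (√(D² + v²x²) − D)/v².
√(D² + v²x²) = √(0.0239² + 0.0836² × 60.2²) = 5.033; v² = 0.00698896.
t = (5.033 − 0.0239)/0.00698896 = 717 days (vs. the pure-advection estimate x/v = 720 d).

717 days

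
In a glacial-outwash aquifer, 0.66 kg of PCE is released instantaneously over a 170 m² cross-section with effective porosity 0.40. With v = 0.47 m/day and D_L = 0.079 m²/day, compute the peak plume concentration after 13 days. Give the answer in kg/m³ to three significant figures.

0.00270 kg/m³

The peak of an instantaneous 1D plume sits at x = vt; there the Gaussian factor is 1 and C_max = M/(n_e·A·√(4πDt)), where n_e·A is the pore area the mass is dissolved in.
√(4πDt) = √(4π × 0.079 × 13) = 3.592 m, so C_max = 0.66/(0.40 × 170 × 3.592) = 0.00270 kg/m³.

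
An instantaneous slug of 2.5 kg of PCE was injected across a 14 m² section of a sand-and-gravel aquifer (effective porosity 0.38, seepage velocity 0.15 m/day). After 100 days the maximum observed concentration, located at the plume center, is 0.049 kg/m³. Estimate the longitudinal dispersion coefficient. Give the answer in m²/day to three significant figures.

At the plume center C_max = M/(n_e·A·√(4πDt)), so D = M²/(4πt·(n_e·A·C_max)²).
n_e·A·C_max = 0.38 × 14 × 0.049 = 0.2607 kg/m.
D = 2.5²/(4π × 100 × 0.2607²) = 0.0732 m²/day.

0.0732 m²/day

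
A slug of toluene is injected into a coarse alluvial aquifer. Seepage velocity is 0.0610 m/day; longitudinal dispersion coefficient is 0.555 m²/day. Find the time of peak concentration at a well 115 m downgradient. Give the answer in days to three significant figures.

1740 days

For the 1D instantaneous-source solution, setting ∂C/∂t = 0 at fixed x gives v²t² + 2Dt − x² = 0, so t = (√(D² + v²x²) − D)/v².
√(D² + v²x²) = √(0.555² + 0.0610² × 115²) = 7.037; v² = 0.003721.
t = (7.037 − 0.555)/0.003721 = 1740 days (vs. the pure-advection estimate x/v = 1890 d).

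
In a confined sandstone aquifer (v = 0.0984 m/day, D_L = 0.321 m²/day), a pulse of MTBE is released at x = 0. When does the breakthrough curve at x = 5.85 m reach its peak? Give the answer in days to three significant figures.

For the 1D instantaneous-source solution, setting ∂C/∂t = 0 at fixed x gives v²t² + 2Dt − x² = 0, so t = (√(D² + v²x²) − D)/v².
√(D² + v²x²) = √(0.321² + 0.0984² × 5.85²) = 0.6591; v² = 0.00968256.
t = (0.6591 − 0.321)/0.00968256 = 34.9 days (vs. the pure-advection estimate x/v = 59.5 d).

34.9 days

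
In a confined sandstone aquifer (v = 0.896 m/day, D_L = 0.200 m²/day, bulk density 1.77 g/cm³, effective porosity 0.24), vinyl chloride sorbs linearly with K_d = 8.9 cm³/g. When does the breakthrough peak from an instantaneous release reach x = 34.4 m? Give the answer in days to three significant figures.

Retardation factor R = 1 + ρ_b·K_d/n = 1 + 1.77 × 8.9/0.24 = 66.64.
Sorption retards both mechanisms: v_R = v/R = 0.01345 m/day, D_R = D/R = 0.003001 m²/day.
Peak time from v_R²t² + 2D_R t − x² = 0: t = (√(D_R² + v_R²x²) − D_R)/v_R².
√(D_R² + v_R²x²) = √(0.003001² + 0.01345² × 34.4²) = 0.4627; v_R² = 0.0001809.
t = (0.4627 − 0.003001)/0.0001809 = 2540 days.

2540 days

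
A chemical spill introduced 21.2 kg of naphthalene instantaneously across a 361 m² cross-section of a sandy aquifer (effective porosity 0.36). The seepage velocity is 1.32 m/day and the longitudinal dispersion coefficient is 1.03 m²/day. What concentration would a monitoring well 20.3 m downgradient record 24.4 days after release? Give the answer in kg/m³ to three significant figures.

For an instantaneous plane source, C(x,t) = M/(n_e·A·√(4πDt)) · exp(−(x−vt)²/(4Dt)), with n_e·A the pore (flow) area.
Plume center vt = 1.32 × 24.4 = 32.208 m, so the well at 20.3 m is 11.908 m upgradient of the peak.
√(4πDt) = 17.77 m, giving peak height M/(n_e·A·√(4πDt)) = 21.2/(0.36 × 361 × 17.77) = 0.009180 kg/m³.
(x−vt)²/(4Dt) = (-11.908)²/(4 × 1.03 × 24.4) = 1.411; exp(−1.411) = 0.2439.
C = 0.009180 × 0.2439 = 0.00224 kg/m³.

0.00224 kg/m³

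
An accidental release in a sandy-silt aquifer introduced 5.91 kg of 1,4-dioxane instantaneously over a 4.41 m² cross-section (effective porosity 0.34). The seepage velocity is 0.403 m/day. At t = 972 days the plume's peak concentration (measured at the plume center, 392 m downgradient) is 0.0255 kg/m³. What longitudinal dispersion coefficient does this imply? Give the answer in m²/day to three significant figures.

At the plume center C_max = M/(n_e·A·√(4πDt)), so D = M²/(4πt·(n_e·A·C_max)²).
n_e·A·C_max = 0.34 × 4.41 × 0.0255 = 0.03823 kg/m.
D = 5.91²/(4π × 972 × 0.03823²) = 1.96 m²/day.

1.96 m²/day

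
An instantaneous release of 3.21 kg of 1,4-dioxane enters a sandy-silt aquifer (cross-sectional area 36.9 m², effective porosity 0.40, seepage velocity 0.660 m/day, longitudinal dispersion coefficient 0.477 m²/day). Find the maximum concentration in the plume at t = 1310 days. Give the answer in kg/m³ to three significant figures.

0.00245 kg/m³

The peak of an instantaneous 1D plume sits at x = vt; there the Gaussian factor is 1 and C_max = M/(n_e·A·√(4πDt)), where n_e·A is the pore area the mass is dissolved in.
√(4πDt) = √(4π × 0.477 × 1310) = 88.61 m, so C_max = 3.21/(0.40 × 36.9 × 88.61) = 0.00245 kg/m³.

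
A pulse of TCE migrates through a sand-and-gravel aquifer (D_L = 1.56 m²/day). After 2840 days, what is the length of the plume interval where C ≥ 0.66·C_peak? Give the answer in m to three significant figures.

172 m

The plume is Gaussian with σ = √(2Dt) = √(2 × 1.56 × 2840) = 94.13 m.
C/C_peak = exp(−Δx²/(2σ²)) = 0.66 ⇒ Δx = σ·√(−2 ln 0.66) = 94.13 × 0.9116 = 85.81 m.
Width = 2Δx = 172 m.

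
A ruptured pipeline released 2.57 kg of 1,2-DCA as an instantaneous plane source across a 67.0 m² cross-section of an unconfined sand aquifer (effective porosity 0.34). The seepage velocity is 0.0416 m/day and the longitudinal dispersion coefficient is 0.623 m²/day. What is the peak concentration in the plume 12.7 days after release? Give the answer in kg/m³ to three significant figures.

0.0113 kg/m³

The peak of an instantaneous 1D plume sits at x = vt; there the Gaussian factor is 1 and C_max = M/(n_e·A·√(4πDt)), where n_e·A is the pore area the mass is dissolved in.
√(4πDt) = √(4π × 0.623 × 12.7) = 9.971 m, so C_max = 2.57/(0.34 × 67.0 × 9.971) = 0.0113 kg/m³.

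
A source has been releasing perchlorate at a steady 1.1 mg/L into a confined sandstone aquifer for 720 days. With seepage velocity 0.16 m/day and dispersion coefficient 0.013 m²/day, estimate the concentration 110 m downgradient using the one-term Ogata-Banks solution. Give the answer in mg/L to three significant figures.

0.974 mg/L

For a continuous step input, C/C₀ ≈ ½·erfc((x−vt)/(2√(Dt))).
vt = 0.16 × 720 = 115.2 m and 2√(Dt) = 2√(0.013 × 720) = 6.119 m.
Argument (x−vt)/(2√(Dt)) = (110 − 115.2)/6.119 = -0.8498; ½·erfc(-0.8498) = 0.8853.
C = 1.1 × 0.8853 = 0.974 mg/L.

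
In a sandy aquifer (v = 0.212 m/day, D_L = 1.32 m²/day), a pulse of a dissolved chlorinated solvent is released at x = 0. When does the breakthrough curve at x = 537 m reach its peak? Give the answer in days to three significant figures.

2500 days

For the 1D instantaneous-source solution, setting ∂C/∂t = 0 at fixed x gives v²t² + 2Dt − x² = 0, so t = (√(D² + v²x²) − D)/v².
√(D² + v²x²) = √(1.32² + 0.212² × 537²) = 113.9; v² = 0.044944.
t = (113.9 − 1.32)/0.044944 = 2500 days (vs. the pure-advection estimate x/v = 2530 d).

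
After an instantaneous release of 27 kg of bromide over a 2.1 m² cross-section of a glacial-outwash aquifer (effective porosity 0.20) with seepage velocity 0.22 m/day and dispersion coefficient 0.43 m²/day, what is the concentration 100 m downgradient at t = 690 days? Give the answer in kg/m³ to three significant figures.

0.110 kg/m³

For an instantaneous plane source, C(x,t) = M/(n_e·A·√(4πDt)) · exp(−(x−vt)²/(4Dt)), with n_e·A the pore (flow) area.
Plume center vt = 0.22 × 690 = 151.8 m, so the well at 100 m is 51.8 m upgradient of the peak.
√(4πDt) = 61.06 m, giving peak height M/(n_e·A·√(4πDt)) = 27/(0.20 × 2.1 × 61.06) = 1.053 kg/m³.
(x−vt)²/(4Dt) = (-51.8)²/(4 × 0.43 × 690) = 2.261; exp(−2.261) = 0.1042.
C = 1.053 × 0.1042 = 0.110 kg/m³.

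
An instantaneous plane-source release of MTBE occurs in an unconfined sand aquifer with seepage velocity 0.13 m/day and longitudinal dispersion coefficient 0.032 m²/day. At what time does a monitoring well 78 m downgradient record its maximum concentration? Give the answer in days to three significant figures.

598 days

For the 1D instantaneous-source solution, setting ∂C/∂t = 0 at fixed x gives v²t² + 2Dt − x² = 0, so t = (√(D² + v²x²) − D)/v².
√(D² + v²x²) = √(0.032² + 0.13² × 78²) = 10.14; v² = 0.0169.
t = (10.14 − 0.032)/0.0169 = 598 days (vs. the pure-advection estimate x/v = 600 d).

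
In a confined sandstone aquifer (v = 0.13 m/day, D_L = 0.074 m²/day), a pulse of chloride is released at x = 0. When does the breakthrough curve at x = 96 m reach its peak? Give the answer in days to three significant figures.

734 days

For the 1D instantaneous-source solution, setting ∂C/∂t = 0 at fixed x gives v²t² + 2Dt − x² = 0, so t = (√(D² + v²x²) − D)/v².
√(D² + v²x²) = √(0.074² + 0.13² × 96²) = 12.48; v² = 0.0169.
t = (12.48 − 0.074)/0.0169 = 734 days (vs. the pure-advection estimate x/v = 738 d).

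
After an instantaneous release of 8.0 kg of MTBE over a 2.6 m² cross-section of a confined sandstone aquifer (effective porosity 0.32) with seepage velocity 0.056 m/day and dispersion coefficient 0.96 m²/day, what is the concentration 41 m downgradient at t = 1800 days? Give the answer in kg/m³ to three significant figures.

0.0389 kg/m³

For an instantaneous plane source, C(x,t) = M/(n_e·A·√(4πDt)) · exp(−(x−vt)²/(4Dt)), with n_e·A the pore (flow) area.
Plume center vt = 0.056 × 1800 = 100.8 m, so the well at 41 m is 59.8 m upgradient of the peak.
√(4πDt) = 147.4 m, giving peak height M/(n_e·A·√(4πDt)) = 8.0/(0.32 × 2.6 × 147.4) = 0.06523 kg/m³.
(x−vt)²/(4Dt) = (-59.8)²/(4 × 0.96 × 1800) = 0.5174; exp(−0.5174) = 0.5961.
C = 0.06523 × 0.5961 = 0.0389 kg/m³.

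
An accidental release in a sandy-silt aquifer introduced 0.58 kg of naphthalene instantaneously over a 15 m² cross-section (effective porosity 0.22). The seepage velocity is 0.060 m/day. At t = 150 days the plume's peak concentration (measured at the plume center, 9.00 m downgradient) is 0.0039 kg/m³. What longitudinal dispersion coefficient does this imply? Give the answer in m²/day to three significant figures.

At the plume center C_max = M/(n_e·A·√(4πDt)), so D = M²/(4πt·(n_e·A·C_max)²).
n_e·A·C_max = 0.22 × 15 × 0.0039 = 0.01287 kg/m.
D = 0.58²/(4π × 150 × 0.01287²) = 1.08 m²/day.

1.08 m²/day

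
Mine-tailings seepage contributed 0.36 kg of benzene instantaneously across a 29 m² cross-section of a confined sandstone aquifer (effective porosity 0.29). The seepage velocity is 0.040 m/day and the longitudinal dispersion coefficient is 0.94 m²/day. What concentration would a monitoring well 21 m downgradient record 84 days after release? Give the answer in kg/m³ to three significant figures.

For an instantaneous plane source, C(x,t) = M/(n_e·A·√(4πDt)) · exp(−(x−vt)²/(4Dt)), with n_e·A the pore (flow) area.
Plume center vt = 0.040 × 84 = 3.36 m, so the well at 21 m is 17.64 m downgradient of the peak.
√(4πDt) = 31.50 m, giving peak height M/(n_e·A·√(4πDt)) = 0.36/(0.29 × 29 × 31.50) = 0.001359 kg/m³.
(x−vt)²/(4Dt) = (17.64)²/(4 × 0.94 × 84) = 0.9852; exp(−0.9852) = 0.3734.
C = 0.001359 × 0.3734 = 0.000507 kg/m³.

0.000507 kg/m³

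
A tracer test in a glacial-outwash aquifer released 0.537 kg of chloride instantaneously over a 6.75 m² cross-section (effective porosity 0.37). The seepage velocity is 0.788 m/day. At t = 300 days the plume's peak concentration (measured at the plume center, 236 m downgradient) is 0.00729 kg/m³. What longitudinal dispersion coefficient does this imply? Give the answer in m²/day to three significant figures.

At the plume center C_max = M/(n_e·A·√(4πDt)), so D = M²/(4πt·(n_e·A·C_max)²).
n_e·A·C_max = 0.37 × 6.75 × 0.00729 = 0.01821 kg/m.
D = 0.537²/(4π × 300 × 0.01821²) = 0.231 m²/day.

0.231 m²/day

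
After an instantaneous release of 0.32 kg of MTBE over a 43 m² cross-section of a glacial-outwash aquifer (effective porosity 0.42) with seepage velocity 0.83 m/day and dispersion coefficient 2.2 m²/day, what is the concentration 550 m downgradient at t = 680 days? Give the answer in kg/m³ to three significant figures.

For an instantaneous plane source, C(x,t) = M/(n_e·A·√(4πDt)) · exp(−(x−vt)²/(4Dt)), with n_e·A the pore (flow) area.
Plume center vt = 0.83 × 680 = 564.4 m, so the well at 550 m is 14.4 m upgradient of the peak.
√(4πDt) = 137.1 m, giving peak height M/(n_e·A·√(4πDt)) = 0.32/(0.42 × 43 × 137.1) = 0.0001292 kg/m³.
(x−vt)²/(4Dt) = (-14.4)²/(4 × 2.2 × 680) = 0.03465; exp(−0.03465) = 0.9659.
C = 0.0001292 × 0.9659 = 0.000125 kg/m³.

0.000125 kg/m³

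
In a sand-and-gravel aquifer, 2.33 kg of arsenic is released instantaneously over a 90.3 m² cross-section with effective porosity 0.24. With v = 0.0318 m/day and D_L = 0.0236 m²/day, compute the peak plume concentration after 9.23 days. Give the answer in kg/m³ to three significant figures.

0.0650 kg/m³

The peak of an instantaneous 1D plume sits at x = vt; there the Gaussian factor is 1 and C_max = M/(n_e·A·√(4πDt)), where n_e·A is the pore area the mass is dissolved in.
√(4πDt) = √(4π × 0.0236 × 9.23) = 1.654 m, so C_max = 2.33/(0.24 × 90.3 × 1.654) = 0.0650 kg/m³.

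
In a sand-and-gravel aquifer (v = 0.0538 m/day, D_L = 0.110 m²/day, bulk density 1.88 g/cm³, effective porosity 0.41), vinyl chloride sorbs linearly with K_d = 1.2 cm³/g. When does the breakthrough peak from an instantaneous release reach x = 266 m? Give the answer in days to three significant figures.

Retardation factor R = 1 + ρ_b·K_d/n = 1 + 1.88 × 1.2/0.41 = 6.502.
Sorption retards both mechanisms: v_R = v/R = 0.008274 m/day, D_R = D/R = 0.01692 m²/day.
Peak time from v_R²t² + 2D_R t − x² = 0: t = (√(D_R² + v_R²x²) − D_R)/v_R².
√(D_R² + v_R²x²) = √(0.01692² + 0.008274² × 266²) = 2.201; v_R² = 6.846e-05.
t = (2.201 − 0.01692)/6.846e-05 = 31900 days.

31900 days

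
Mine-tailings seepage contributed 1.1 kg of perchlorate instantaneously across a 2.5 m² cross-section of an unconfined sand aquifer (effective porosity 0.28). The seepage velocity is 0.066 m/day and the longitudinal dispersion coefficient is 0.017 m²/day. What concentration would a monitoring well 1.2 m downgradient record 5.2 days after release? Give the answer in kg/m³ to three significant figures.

0.187 kg/m³

For an instantaneous plane source, C(x,t) = M/(n_e·A·√(4πDt)) · exp(−(x−vt)²/(4Dt)), with n_e·A the pore (flow) area.
Plume center vt = 0.066 × 5.2 = 0.3432 m, so the well at 1.2 m is 0.8568 m downgradient of the peak.
√(4πDt) = 1.054 m, giving peak height M/(n_e·A·√(4πDt)) = 1.1/(0.28 × 2.5 × 1.054) = 1.491 kg/m³.
(x−vt)²/(4Dt) = (0.8568)²/(4 × 0.017 × 5.2) = 2.076; exp(−2.076) = 0.1254.
C = 1.491 × 0.1254 = 0.187 kg/m³.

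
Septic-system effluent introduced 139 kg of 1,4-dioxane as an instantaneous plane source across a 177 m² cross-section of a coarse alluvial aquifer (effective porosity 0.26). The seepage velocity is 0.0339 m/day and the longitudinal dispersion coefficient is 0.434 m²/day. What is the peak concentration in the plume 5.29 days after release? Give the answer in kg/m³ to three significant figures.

0.562 kg/m³

The peak of an instantaneous 1D plume sits at x = vt; there the Gaussian factor is 1 and C_max = M/(n_e·A·√(4πDt)), where n_e·A is the pore area the mass is dissolved in.
√(4πDt) = √(4π × 0.434 × 5.29) = 5.371 m, so C_max = 139/(0.26 × 177 × 5.371) = 0.562 kg/m³.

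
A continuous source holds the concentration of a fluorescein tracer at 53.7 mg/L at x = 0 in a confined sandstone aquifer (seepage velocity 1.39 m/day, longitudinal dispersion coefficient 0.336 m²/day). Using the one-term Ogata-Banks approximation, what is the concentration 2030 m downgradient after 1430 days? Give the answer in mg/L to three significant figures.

For a continuous step input, C/C₀ ≈ ½·erfc((x−vt)/(2√(Dt))).
vt = 1.39 × 1430 = 1987.7 m and 2√(Dt) = 2√(0.336 × 1430) = 43.84 m.
Argument (x−vt)/(2√(Dt)) = (2030 − 1987.7)/43.84 = 0.9649; ½·erfc(0.9649) = 0.08619.
C = 53.7 × 0.08619 = 4.63 mg/L.

4.63 mg/L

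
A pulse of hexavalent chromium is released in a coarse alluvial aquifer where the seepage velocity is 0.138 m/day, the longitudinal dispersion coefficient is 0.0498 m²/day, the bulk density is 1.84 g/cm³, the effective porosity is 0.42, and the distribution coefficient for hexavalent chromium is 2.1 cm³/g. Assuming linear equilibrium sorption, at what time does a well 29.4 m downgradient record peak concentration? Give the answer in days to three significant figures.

Retardation factor R = 1 + ρ_b·K_d/n = 1 + 1.84 × 2.1/0.42 = 10.20.
Sorption retards both mechanisms: v_R = v/R = 0.01353 m/day, D_R = D/R = 0.004882 m²/day.
Peak time from v_R²t² + 2D_R t − x² = 0: t = (√(D_R² + v_R²x²) − D_R)/v_R².
√(D_R² + v_R²x²) = √(0.004882² + 0.01353² × 29.4²) = 0.3978; v_R² = 0.0001831.
t = (0.3978 − 0.004882)/0.0001831 = 2150 days.

2150 days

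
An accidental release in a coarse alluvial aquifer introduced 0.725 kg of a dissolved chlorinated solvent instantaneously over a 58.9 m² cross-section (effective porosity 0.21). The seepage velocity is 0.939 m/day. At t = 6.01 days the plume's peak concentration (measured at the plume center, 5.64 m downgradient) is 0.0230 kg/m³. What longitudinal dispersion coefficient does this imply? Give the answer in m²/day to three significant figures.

0.0860 m²/day

At the plume center C_max = M/(n_e·A·√(4πDt)), so D = M²/(4πt·(n_e·A·C_max)²).
n_e·A·C_max = 0.21 × 58.9 × 0.0230 = 0.2845 kg/m.
D = 0.725²/(4π × 6.01 × 0.2845²) = 0.0860 m²/day.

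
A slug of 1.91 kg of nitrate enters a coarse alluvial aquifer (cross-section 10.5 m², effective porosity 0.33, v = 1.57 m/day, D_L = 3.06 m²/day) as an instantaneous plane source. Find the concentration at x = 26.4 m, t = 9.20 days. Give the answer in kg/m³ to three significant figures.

0.00824 kg/m³

For an instantaneous plane source, C(x,t) = M/(n_e·A·√(4πDt)) · exp(−(x−vt)²/(4Dt)), with n_e·A the pore (flow) area.
Plume center vt = 1.57 × 9.20 = 14.444 m, so the well at 26.4 m is 11.956 m downgradient of the peak.
√(4πDt) = 18.81 m, giving peak height M/(n_e·A·√(4πDt)) = 1.91/(0.33 × 10.5 × 18.81) = 0.02930 kg/m³.
(x−vt)²/(4Dt) = (11.956)²/(4 × 3.06 × 9.20) = 1.269; exp(−1.269) = 0.2811.
C = 0.02930 × 0.2811 = 0.00824 kg/m³.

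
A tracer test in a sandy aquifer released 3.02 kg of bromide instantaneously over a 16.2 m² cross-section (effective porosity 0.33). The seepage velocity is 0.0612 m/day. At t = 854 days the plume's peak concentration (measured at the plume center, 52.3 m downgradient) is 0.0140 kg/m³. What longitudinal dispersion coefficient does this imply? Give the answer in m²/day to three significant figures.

At the plume center C_max = M/(n_e·A·√(4πDt)), so D = M²/(4πt·(n_e·A·C_max)²).
n_e·A·C_max = 0.33 × 16.2 × 0.0140 = 0.07484 kg/m.
D = 3.02²/(4π × 854 × 0.07484²) = 0.152 m²/day.

0.152 m²/day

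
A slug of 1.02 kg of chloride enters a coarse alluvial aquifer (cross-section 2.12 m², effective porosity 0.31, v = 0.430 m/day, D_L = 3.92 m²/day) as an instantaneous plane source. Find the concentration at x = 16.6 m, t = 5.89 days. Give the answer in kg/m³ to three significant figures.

0.0107 kg/m³

For an instantaneous plane source, C(x,t) = M/(n_e·A·√(4πDt)) · exp(−(x−vt)²/(4Dt)), with n_e·A the pore (flow) area.
Plume center vt = 0.430 × 5.89 = 2.5327 m, so the well at 16.6 m is 14.0673 m downgradient of the peak.
√(4πDt) = 17.03 m, giving peak height M/(n_e·A·√(4πDt)) = 1.02/(0.31 × 2.12 × 17.03) = 0.09114 kg/m³.
(x−vt)²/(4Dt) = (14.0673)²/(4 × 3.92 × 5.89) = 2.143; exp(−2.143) = 0.1173.
C = 0.09114 × 0.1173 = 0.0107 kg/m³.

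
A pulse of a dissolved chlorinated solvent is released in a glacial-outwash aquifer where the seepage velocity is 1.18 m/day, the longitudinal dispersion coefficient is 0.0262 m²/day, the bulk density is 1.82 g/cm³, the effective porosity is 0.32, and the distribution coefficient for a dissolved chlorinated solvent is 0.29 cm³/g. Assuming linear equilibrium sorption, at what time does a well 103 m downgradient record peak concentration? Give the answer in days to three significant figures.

Retardation factor R = 1 + ρ_b·K_d/n = 1 + 1.82 × 0.29/0.32 = 2.649.
Sorption retards both mechanisms: v_R = v/R = 0.4455 m/day, D_R = D/R = 0.009891 m²/day.
Peak time from v_R²t² + 2D_R t − x² = 0: t = (√(D_R² + v_R²x²) − D_R)/v_R².
√(D_R² + v_R²x²) = √(0.009891² + 0.4455² × 103²) = 45.89; v_R² = 0.1985.
t = (45.89 − 0.009891)/0.1985 = 231 days.

231 days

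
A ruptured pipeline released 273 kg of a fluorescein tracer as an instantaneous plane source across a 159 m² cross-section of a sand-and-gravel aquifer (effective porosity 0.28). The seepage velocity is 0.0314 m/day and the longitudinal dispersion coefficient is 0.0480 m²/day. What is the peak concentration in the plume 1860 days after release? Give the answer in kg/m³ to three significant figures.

0.183 kg/m³

The peak of an instantaneous 1D plume sits at x = vt; there the Gaussian factor is 1 and C_max = M/(n_e·A·√(4πDt)), where n_e·A is the pore area the mass is dissolved in.
√(4πDt) = √(4π × 0.0480 × 1860) = 33.50 m, so C_max = 273/(0.28 × 159 × 33.50) = 0.183 kg/m³.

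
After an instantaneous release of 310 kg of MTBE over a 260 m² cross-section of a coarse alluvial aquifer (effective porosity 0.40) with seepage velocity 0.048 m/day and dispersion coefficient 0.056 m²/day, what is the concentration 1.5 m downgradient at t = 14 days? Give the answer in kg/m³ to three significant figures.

0.763 kg/m³

For an instantaneous plane source, C(x,t) = M/(n_e·A·√(4πDt)) · exp(−(x−vt)²/(4Dt)), with n_e·A the pore (flow) area.
Plume center vt = 0.048 × 14 = 0.672 m, so the well at 1.5 m is 0.828 m downgradient of the peak.
√(4πDt) = 3.139 m, giving peak height M/(n_e·A·√(4πDt)) = 310/(0.40 × 260 × 3.139) = 0.9496 kg/m³.
(x−vt)²/(4Dt) = (0.828)²/(4 × 0.056 × 14) = 0.2186; exp(−0.2186) = 0.8036.
C = 0.9496 × 0.8036 = 0.763 kg/m³.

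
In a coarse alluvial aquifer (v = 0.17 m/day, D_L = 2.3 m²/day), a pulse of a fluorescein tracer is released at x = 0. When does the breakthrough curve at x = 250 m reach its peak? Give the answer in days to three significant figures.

1390 days

For the 1D instantaneous-source solution, setting ∂C/∂t = 0 at fixed x gives v²t² + 2Dt − x² = 0, so t = (√(D² + v²x²) − D)/v².
√(D² + v²x²) = √(2.3² + 0.17² × 250²) = 42.56; v² = 0.0289.
t = (42.56 − 2.3)/0.0289 = 1390 days (vs. the pure-advection estimate x/v = 1470 d).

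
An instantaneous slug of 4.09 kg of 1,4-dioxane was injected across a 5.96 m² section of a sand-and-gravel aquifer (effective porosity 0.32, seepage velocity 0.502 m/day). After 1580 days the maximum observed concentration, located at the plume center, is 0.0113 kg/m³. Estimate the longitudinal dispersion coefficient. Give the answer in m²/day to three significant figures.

At the plume center C_max = M/(n_e·A·√(4πDt)), so D = M²/(4πt·(n_e·A·C_max)²).
n_e·A·C_max = 0.32 × 5.96 × 0.0113 = 0.02155 kg/m.
D = 4.09²/(4π × 1580 × 0.02155²) = 1.81 m²/day.

1.81 m²/day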